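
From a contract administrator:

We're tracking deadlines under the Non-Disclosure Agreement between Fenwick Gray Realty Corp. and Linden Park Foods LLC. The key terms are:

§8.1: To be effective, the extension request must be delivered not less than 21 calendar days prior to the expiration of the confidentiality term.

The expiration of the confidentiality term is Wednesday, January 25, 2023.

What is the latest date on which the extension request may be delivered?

January 25, 2023 minus 21 days is January 4, 2023.

January 4, 2023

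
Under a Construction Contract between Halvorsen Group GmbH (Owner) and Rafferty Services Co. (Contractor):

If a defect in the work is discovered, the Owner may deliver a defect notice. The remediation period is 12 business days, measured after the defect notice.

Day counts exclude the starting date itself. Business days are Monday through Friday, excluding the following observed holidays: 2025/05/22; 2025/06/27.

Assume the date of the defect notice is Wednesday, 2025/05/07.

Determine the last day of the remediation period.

2025/05/26

From Wednesday, 2025/05/07, 12 business days (May 8, May 9, May 12, May 13, …, May 21, May 23, May 26, skipping weekends and the listed holiday on May 22) brings us to Monday, 2025/05/26, which is the last day of the remediation period.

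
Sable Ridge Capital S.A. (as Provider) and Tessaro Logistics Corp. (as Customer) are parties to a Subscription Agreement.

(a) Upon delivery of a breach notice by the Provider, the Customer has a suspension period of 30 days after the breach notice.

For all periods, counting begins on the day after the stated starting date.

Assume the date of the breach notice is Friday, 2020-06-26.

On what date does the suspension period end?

Adding 30 calendar days to 2020-06-26 gives 2020-07-26, which is the last day of the suspension period.

2020-07-26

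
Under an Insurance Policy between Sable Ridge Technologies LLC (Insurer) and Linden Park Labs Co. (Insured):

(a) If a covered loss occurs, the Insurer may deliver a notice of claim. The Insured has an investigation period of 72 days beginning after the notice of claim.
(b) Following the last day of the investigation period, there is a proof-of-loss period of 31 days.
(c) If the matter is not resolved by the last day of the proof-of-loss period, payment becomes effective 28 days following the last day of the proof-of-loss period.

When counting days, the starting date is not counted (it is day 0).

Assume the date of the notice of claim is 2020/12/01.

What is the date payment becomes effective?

2021/04/11

The last day of the investigation period: 72 calendar days after 2020/12/01 is 2021/02/11.
The last day of the proof-of-loss period: 2021/02/11 + 31 days = 2021/03/14.
The date payment becomes effective: 2021/03/14 + 28 days = 2021/04/11.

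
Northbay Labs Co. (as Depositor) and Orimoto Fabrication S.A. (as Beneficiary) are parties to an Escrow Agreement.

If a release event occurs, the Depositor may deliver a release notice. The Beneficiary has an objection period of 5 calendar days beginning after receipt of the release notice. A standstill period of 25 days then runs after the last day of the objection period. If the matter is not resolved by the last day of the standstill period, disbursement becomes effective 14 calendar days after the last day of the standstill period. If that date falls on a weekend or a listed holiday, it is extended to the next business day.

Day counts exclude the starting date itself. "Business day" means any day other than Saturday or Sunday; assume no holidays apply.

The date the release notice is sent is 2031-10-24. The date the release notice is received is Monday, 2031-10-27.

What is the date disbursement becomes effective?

2031-12-10

The last day of the objection period: 2031-10-27 + 5 days = 2031-11-01.
The last day of the standstill period: 25 calendar days after 2031-11-01 is 2031-11-26.
The date disbursement becomes effective: 14 calendar days after 2031-11-26 is 2031-12-10. 2031-12-10 is a Wednesday, so no roll-forward applies.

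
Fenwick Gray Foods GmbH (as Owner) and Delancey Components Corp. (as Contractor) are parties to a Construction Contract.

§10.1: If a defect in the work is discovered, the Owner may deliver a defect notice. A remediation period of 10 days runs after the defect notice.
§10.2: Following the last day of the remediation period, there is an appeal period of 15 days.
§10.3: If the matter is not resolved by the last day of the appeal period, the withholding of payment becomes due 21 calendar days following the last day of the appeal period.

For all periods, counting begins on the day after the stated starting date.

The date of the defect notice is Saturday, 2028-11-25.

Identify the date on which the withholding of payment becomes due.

The last day of the remediation period: 2028-11-25 + 10 days = 2028-12-05.
Adding 15 calendar days to 2028-12-05 gives 2028-12-20, which is the last day of the appeal period.
The date on which the withholding of payment becomes due: 21 calendar days after 2028-12-20 is 2029-01-10.

2029-01-10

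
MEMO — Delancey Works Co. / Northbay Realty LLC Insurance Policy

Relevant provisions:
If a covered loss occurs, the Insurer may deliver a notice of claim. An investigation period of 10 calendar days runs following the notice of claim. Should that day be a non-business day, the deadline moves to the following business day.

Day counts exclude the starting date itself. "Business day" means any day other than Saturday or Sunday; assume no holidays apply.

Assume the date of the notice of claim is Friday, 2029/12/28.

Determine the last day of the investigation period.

2030/01/07

Adding 10 calendar days to 2029/12/28 gives 2030/01/07, which is the last day of the investigation period. 2030/01/07 is a Monday, so no roll-forward applies.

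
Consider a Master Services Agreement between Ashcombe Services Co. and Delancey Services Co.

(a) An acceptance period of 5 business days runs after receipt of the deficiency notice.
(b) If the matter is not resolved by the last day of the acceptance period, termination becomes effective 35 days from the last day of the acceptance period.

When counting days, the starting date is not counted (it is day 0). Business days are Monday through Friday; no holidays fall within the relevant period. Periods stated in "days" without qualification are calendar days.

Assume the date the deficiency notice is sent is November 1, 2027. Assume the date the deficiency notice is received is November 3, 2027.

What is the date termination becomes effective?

The last day of the acceptance period: 5 business days after Wednesday, November 3, 2027, skipping weekends — Nov 4, Nov 5, Nov 8, Nov 9, Nov 10 — lands on Wednesday, November 10, 2027.
The date termination becomes effective: 35 calendar days after November 10, 2027 is December 15, 2027.

December 15, 2027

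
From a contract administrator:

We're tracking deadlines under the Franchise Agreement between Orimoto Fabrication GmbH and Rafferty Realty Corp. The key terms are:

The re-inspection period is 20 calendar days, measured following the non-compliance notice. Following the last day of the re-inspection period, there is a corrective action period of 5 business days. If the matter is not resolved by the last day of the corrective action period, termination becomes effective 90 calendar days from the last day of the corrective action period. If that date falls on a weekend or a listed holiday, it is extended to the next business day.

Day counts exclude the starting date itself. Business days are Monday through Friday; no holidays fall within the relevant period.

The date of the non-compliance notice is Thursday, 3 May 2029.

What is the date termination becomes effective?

Adding 20 calendar days to 3 May 2029 gives 23 May 2029, which is the last day of the re-inspection period.
From Wednesday, 23 May 2029, 5 business days (May 24, May 25, May 28, May 29, May 30, skipping weekends) brings us to Wednesday, 30 May 2029, which is the last day of the corrective action period.
Adding 90 calendar days to 30 May 2029 gives 28 August 2029, which is the date termination becomes effective. 28 August 2029 is a Tuesday, so no roll-forward applies.

28 August 2029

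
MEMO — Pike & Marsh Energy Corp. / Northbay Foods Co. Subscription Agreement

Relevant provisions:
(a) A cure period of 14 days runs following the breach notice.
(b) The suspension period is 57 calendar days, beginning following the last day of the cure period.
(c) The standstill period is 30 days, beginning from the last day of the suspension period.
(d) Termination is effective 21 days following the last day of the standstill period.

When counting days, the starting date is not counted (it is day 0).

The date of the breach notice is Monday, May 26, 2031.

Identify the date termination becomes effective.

Sep 25, 2031

Adding 14 calendar days to May 26, 2031 gives Jun 9, 2031, which is the last day of the cure period.
The last day of the suspension period: 57 calendar days after Jun 9, 2031 is Aug 5, 2031.
The last day of the standstill period: Aug 5, 2031 + 30 days = Sep 4, 2031.
Adding 21 calendar days to Sep 4, 2031 gives Sep 25, 2031, which is the date termination becomes effective.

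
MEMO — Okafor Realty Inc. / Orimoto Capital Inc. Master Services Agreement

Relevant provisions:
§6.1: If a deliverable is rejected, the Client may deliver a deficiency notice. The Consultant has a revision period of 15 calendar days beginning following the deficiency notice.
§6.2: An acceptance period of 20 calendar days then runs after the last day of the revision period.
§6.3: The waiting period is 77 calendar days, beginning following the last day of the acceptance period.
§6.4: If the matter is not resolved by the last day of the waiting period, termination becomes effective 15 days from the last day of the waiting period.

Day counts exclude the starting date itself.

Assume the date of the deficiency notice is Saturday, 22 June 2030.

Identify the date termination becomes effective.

27 October 2030

The last day of the revision period: 15 calendar days after 22 June 2030 is 7 July 2030.
The last day of the acceptance period: 7 July 2030 + 20 days = 27 July 2030.
The last day of the waiting period: 77 calendar days after 27 July 2030 is 12 October 2030.
Adding 15 calendar days to 12 October 2030 gives 27 October 2030, which is the date termination becomes effective.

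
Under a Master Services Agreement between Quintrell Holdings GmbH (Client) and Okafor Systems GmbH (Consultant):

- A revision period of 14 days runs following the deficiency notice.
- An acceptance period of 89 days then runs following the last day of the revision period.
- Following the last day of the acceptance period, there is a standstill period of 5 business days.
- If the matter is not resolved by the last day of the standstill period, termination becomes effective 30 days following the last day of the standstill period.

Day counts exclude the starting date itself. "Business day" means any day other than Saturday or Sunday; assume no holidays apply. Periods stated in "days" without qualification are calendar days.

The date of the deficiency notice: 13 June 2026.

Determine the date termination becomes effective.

The last day of the revision period: 13 June 2026 + 14 days = 27 June 2026.
The last day of the acceptance period: 27 June 2026 + 89 days = 24 September 2026.
From Thursday, 24 September 2026, 5 business days (Sep 25, Sep 28, Sep 29, Sep 30, Oct 1, skipping weekends) brings us to Thursday, 1 October 2026, which is the last day of the standstill period.
The date termination becomes effective: 30 calendar days after 1 October 2026 is 31 October 2026.

31 October 2026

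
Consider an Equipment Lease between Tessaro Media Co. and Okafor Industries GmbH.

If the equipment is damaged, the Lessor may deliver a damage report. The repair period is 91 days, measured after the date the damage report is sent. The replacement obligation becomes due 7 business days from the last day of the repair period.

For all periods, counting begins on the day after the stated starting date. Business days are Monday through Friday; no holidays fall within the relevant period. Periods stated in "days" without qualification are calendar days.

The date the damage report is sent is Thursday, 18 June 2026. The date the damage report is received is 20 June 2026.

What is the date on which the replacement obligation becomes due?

28 September 2026

The last day of the repair period: 91 calendar days after 18 June 2026 is 17 September 2026.
From Thursday, 17 September 2026, 7 business days (Sep 18, Sep 21, Sep 22, Sep 23, Sep 24, Sep 25, Sep 28, skipping weekends) brings us to Monday, 28 September 2026, which is the date on which the replacement obligation becomes due.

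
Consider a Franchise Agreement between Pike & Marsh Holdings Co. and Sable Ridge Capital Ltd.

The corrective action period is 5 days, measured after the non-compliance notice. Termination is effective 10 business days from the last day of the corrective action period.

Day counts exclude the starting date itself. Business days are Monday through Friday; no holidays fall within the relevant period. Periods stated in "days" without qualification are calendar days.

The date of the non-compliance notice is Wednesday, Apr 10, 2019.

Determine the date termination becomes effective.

Apr 29, 2019

Adding 5 calendar days to Apr 10, 2019 gives Apr 15, 2019, which is the last day of the corrective action period.
From Monday, Apr 15, 2019, 10 business days (Apr 16, Apr 17, Apr 18, Apr 19, Apr 22, Apr 23, Apr 24, Apr 25, Apr 26, Apr 29, skipping weekends) brings us to Monday, Apr 29, 2019, which is the date termination becomes effective.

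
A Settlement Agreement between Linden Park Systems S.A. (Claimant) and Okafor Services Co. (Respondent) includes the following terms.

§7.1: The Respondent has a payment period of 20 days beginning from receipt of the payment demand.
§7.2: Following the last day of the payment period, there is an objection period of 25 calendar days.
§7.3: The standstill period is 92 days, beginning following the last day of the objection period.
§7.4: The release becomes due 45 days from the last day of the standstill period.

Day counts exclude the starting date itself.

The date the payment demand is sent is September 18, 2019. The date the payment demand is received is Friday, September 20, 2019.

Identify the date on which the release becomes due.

March 20, 2020

The last day of the payment period: September 20, 2019 + 20 days = October 10, 2019.
The last day of the objection period: October 10, 2019 + 25 days = November 4, 2019.
The last day of the standstill period: 92 calendar days after November 4, 2019 is February 4, 2020.
The date on which the release becomes due: February 4, 2020 + 45 days = March 20, 2020.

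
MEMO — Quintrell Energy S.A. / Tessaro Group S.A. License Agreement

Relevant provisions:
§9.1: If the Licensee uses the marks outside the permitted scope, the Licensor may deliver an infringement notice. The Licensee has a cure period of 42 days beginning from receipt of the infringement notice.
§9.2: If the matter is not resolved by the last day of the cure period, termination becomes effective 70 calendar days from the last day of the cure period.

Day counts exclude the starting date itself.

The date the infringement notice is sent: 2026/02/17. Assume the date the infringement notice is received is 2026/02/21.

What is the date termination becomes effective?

2026/06/13

The last day of the cure period: 2026/02/21 + 42 days = 2026/04/04.
The date termination becomes effective: 2026/04/04 + 70 days = 2026/06/13.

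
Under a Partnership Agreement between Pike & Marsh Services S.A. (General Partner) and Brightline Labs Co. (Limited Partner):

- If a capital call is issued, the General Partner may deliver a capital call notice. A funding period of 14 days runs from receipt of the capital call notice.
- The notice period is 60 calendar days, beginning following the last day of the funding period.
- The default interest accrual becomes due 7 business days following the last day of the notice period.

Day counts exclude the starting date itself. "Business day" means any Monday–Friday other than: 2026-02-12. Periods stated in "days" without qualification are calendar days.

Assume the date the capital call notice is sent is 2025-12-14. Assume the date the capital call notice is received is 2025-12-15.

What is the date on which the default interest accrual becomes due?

2026-03-10

The last day of the funding period: 14 calendar days after 2025-12-15 is 2025-12-29.
Adding 60 calendar days to 2025-12-29 gives 2026-02-27, which is the last day of the notice period.
From Friday, 2026-02-27, 7 business days (Mar 2, Mar 3, Mar 4, Mar 5, Mar 6, Mar 9, Mar 10, skipping weekends) brings us to Tuesday, 2026-03-10, which is the date on which the default interest accrual becomes due.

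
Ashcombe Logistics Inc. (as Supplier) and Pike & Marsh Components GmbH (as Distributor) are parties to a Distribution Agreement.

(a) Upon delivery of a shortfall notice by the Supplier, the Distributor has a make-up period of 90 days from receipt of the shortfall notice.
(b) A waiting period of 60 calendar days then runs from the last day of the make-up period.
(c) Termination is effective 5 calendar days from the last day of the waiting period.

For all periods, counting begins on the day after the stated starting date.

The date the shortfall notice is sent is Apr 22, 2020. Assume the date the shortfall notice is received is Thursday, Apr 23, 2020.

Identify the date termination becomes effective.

Sep 25, 2020

The last day of the make-up period: 90 calendar days after Apr 23, 2020 is Jul 22, 2020.
Adding 60 calendar days to Jul 22, 2020 gives Sep 20, 2020, which is the last day of the waiting period.
Adding 5 calendar days to Sep 20, 2020 gives Sep 25, 2020, which is the date termination becomes effective.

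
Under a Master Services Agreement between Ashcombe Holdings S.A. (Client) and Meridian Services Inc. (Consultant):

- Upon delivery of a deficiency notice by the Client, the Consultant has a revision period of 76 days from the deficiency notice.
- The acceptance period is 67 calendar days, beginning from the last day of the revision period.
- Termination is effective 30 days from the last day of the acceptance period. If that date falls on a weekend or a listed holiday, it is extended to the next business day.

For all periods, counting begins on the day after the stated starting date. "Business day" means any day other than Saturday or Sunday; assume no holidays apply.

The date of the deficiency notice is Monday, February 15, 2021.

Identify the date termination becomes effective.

Adding 76 calendar days to February 15, 2021 gives May 2, 2021, which is the last day of the revision period.
The last day of the acceptance period: 67 calendar days after May 2, 2021 is July 8, 2021.
Adding 30 calendar days to July 8, 2021 gives August 7, 2021, which is the date termination becomes effective. That falls on a Saturday, so it rolls to the next business day, Monday, August 9, 2021.

August 9, 2021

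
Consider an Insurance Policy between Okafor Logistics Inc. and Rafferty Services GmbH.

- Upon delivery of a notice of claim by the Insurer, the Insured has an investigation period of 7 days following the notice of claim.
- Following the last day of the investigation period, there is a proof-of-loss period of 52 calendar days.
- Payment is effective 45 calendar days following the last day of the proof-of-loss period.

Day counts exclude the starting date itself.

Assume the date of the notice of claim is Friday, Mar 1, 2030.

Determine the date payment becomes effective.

Jun 13, 2030

Adding 7 calendar days to Mar 1, 2030 gives Mar 8, 2030, which is the last day of the investigation period.
The last day of the proof-of-loss period: 52 calendar days after Mar 8, 2030 is Apr 29, 2030.
The date payment becomes effective: 45 calendar days after Apr 29, 2030 is Jun 13, 2030.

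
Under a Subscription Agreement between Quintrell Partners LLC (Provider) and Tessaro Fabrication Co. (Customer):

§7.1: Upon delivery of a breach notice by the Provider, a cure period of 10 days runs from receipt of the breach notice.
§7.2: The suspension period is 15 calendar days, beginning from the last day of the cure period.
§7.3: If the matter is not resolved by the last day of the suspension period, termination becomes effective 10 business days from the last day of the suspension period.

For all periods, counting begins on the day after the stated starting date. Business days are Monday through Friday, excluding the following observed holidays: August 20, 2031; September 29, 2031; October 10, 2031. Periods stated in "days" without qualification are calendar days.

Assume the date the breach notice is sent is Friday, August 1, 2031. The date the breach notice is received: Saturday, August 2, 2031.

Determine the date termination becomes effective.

September 10, 2031

The last day of the cure period: 10 calendar days after August 2, 2031 is August 12, 2031.
Adding 15 calendar days to August 12, 2031 gives August 27, 2031, which is the last day of the suspension period.
The date termination becomes effective: counting 10 business days from Wednesday, August 27, 2031 (Aug 28, Aug 29, Sep 1, Sep 2, Sep 3, Sep 4, Sep 5, Sep 8, Sep 9, Sep 10, skipping weekends) reaches Wednesday, September 10, 2031.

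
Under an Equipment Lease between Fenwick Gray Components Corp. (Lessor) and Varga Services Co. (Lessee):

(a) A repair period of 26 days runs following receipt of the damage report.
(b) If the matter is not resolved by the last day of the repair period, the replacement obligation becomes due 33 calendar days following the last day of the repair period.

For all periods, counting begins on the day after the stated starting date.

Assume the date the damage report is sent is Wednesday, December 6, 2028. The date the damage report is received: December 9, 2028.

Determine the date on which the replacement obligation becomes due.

The last day of the repair period: December 9, 2028 + 26 days = January 4, 2029.
The date on which the replacement obligation becomes due: 33 calendar days after January 4, 2029 is February 6, 2029.

February 6, 2029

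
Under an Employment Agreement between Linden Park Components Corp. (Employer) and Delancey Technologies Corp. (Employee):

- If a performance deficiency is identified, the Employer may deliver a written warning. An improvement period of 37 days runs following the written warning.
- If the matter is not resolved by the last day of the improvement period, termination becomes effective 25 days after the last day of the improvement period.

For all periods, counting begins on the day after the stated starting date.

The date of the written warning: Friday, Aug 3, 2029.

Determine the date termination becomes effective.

Adding 37 calendar days to Aug 3, 2029 gives Sep 9, 2029, which is the last day of the improvement period.
Adding 25 calendar days to Sep 9, 2029 gives Oct 4, 2029, which is the date termination becomes effective.

Oct 4, 2029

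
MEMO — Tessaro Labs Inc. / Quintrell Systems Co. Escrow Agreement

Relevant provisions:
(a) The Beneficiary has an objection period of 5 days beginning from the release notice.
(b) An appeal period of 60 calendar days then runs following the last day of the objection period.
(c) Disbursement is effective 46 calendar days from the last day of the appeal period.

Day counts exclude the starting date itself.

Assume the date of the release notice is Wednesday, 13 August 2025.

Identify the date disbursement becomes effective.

Adding 5 calendar days to 13 August 2025 gives 18 August 2025, which is the last day of the objection period.
Adding 60 calendar days to 18 August 2025 gives 17 October 2025, which is the last day of the appeal period.
The date disbursement becomes effective: 46 calendar days after 17 October 2025 is 2 December 2025.

2 December 2025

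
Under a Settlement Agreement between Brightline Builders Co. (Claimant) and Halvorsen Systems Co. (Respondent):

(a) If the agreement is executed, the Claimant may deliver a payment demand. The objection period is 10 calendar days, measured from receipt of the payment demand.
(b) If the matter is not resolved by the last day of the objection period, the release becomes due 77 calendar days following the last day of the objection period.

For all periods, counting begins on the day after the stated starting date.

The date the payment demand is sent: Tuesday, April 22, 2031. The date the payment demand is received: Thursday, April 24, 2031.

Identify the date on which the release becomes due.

July 20, 2031

The last day of the objection period: April 24, 2031 + 10 days = May 4, 2031.
Adding 77 calendar days to May 4, 2031 gives July 20, 2031, which is the date on which the release becomes due.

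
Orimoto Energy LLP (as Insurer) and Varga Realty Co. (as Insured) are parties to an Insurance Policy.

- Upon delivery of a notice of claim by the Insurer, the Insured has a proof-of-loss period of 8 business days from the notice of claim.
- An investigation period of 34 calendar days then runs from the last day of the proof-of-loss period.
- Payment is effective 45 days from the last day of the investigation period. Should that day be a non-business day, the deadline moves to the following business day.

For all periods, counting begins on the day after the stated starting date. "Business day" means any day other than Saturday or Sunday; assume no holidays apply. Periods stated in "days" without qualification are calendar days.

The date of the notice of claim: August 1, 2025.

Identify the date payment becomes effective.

The last day of the proof-of-loss period: counting 8 business days from Friday, August 1, 2025 (Aug 4, Aug 5, Aug 6, Aug 7, Aug 8, Aug 11, Aug 12, Aug 13, skipping weekends) reaches Wednesday, August 13, 2025.
The last day of the investigation period: August 13, 2025 + 34 days = September 16, 2025.
Adding 45 calendar days to September 16, 2025 gives October 31, 2025, which is the date payment becomes effective. October 31, 2025 is a Friday, so no roll-forward applies.

October 31, 2025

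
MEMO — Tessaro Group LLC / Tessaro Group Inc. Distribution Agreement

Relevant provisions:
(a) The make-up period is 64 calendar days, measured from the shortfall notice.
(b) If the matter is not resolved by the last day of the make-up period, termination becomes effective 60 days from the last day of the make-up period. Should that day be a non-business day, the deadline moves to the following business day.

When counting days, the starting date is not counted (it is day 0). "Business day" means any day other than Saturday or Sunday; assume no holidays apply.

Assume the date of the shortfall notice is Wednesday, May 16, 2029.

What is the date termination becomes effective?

Adding 64 calendar days to May 16, 2029 gives Jul 19, 2029, which is the last day of the make-up period.
The date termination becomes effective: 60 calendar days after Jul 19, 2029 is Sep 17, 2029. Sep 17, 2029 is a Monday, so no roll-forward applies.

Sep 17, 2029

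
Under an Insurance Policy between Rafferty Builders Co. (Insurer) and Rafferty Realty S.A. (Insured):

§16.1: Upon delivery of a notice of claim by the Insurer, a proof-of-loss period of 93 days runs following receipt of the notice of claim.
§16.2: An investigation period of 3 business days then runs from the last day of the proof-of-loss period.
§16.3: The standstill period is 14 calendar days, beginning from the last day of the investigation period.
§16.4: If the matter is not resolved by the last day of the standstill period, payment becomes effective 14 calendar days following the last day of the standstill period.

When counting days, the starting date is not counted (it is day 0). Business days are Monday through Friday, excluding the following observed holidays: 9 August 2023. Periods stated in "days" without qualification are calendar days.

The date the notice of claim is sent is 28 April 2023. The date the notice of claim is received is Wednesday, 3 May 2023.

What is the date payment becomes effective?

The last day of the proof-of-loss period: 93 calendar days after 3 May 2023 is 4 August 2023.
The last day of the investigation period: counting 3 business days from Friday, 4 August 2023 (Aug 7, Aug 8, Aug 10, skipping weekends and the listed holiday on Aug 9) reaches Thursday, 10 August 2023.
Adding 14 calendar days to 10 August 2023 gives 24 August 2023, which is the last day of the standstill period.
The date payment becomes effective: 14 calendar days after 24 August 2023 is 7 September 2023.

7 September 2023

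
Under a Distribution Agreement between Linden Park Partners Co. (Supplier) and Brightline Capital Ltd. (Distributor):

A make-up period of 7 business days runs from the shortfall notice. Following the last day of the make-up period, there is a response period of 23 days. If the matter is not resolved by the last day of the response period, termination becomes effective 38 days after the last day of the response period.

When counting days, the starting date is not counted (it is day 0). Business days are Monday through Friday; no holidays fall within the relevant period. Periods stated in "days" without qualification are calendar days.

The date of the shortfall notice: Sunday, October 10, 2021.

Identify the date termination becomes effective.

From Sunday, October 10, 2021, 7 business days (Oct 11, Oct 12, Oct 13, Oct 14, Oct 15, Oct 18, Oct 19, skipping weekends) brings us to Tuesday, October 19, 2021, which is the last day of the make-up period.
The last day of the response period: October 19, 2021 + 23 days = November 11, 2021.
The date termination becomes effective: November 11, 2021 + 38 days = December 19, 2021.

December 19, 2021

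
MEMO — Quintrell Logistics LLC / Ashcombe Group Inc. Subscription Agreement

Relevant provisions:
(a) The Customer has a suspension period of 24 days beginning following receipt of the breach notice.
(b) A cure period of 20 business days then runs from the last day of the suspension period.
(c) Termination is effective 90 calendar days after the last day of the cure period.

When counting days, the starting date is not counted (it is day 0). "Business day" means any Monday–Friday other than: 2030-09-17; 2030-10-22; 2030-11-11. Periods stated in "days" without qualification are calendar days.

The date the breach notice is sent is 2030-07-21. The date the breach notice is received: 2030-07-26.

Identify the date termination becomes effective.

The last day of the suspension period: 24 calendar days after 2030-07-26 is 2030-08-19.
From Monday, 2030-08-19, 20 business days (Aug 20, Aug 21, Aug 22, Aug 23, …, Sep 12, Sep 13, Sep 16, skipping weekends) brings us to Monday, 2030-09-16, which is the last day of the cure period.
Adding 90 calendar days to 2030-09-16 gives 2030-12-15, which is the date termination becomes effective.

2030-12-15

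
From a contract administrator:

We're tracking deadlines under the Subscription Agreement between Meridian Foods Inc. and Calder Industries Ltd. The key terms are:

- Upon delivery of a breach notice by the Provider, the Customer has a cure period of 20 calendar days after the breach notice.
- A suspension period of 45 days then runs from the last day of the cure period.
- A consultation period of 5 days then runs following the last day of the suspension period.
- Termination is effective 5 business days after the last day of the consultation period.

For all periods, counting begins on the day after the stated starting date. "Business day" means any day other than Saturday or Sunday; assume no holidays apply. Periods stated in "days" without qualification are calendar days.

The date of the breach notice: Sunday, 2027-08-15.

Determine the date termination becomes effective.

2027-10-29

Adding 20 calendar days to 2027-08-15 gives 2027-09-04, which is the last day of the cure period.
The last day of the suspension period: 2027-09-04 + 45 days = 2027-10-19.
The last day of the consultation period: 2027-10-19 + 5 days = 2027-10-24.
The date termination becomes effective: 5 business days after Sunday, 2027-10-24, skipping weekends — Oct 25, Oct 26, Oct 27, Oct 28, Oct 29 — lands on Friday, 2027-10-29.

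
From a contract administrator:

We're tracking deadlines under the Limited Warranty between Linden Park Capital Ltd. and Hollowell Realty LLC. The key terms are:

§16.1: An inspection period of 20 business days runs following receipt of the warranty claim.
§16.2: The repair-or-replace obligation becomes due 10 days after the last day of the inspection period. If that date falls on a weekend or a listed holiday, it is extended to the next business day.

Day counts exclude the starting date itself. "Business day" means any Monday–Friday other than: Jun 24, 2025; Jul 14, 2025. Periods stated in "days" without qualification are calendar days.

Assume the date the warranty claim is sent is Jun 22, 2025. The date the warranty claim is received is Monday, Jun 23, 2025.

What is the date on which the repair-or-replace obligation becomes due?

Aug 4, 2025

From Monday, Jun 23, 2025, 20 business days (Jun 25, Jun 26, Jun 27, Jun 30, …, Jul 21, Jul 22, Jul 23, skipping weekends and the listed holidays on Jun 24, Jul 14) brings us to Wednesday, Jul 23, 2025, which is the last day of the inspection period.
The date on which the repair-or-replace obligation becomes due: 10 calendar days after Jul 23, 2025 is Aug 2, 2025. That falls on a Saturday, so it rolls to the next business day, Monday, Aug 4, 2025.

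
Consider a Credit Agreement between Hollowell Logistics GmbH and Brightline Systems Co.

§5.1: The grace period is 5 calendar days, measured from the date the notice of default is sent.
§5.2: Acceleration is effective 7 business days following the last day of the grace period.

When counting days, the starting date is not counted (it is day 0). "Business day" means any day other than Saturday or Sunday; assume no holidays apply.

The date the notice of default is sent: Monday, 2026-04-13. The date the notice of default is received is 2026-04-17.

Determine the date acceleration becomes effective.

The last day of the grace period: 5 calendar days after 2026-04-13 is 2026-04-18.
The date acceleration becomes effective: counting 7 business days from Saturday, 2026-04-18 (Apr 20, Apr 21, Apr 22, Apr 23, Apr 24, Apr 27, Apr 28, skipping weekends) reaches Tuesday, 2026-04-28.

2026-04-28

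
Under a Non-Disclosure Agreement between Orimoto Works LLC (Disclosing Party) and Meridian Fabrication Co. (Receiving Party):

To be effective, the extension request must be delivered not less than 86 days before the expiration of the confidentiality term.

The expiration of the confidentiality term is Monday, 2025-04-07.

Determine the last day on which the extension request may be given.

2025-01-11

Counting back 86 calendar days from 2025-04-07 gives 2025-01-11.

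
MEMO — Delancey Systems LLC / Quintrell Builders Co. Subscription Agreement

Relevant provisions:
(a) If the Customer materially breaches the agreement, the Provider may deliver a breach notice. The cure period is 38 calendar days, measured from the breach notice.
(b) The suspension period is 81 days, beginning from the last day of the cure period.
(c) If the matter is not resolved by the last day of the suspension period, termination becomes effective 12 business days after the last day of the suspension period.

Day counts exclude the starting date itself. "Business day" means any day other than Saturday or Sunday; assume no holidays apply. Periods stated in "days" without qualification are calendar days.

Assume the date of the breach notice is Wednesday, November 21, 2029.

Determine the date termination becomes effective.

April 5, 2030

The last day of the cure period: November 21, 2029 + 38 days = December 29, 2029.
The last day of the suspension period: 81 calendar days after December 29, 2029 is March 20, 2030.
The date termination becomes effective: 12 business days after Wednesday, March 20, 2030, skipping weekends — Mar 21, Mar 22, Mar 25, Mar 26, …, Apr 3, Apr 4, Apr 5 — lands on Friday, April 5, 2030.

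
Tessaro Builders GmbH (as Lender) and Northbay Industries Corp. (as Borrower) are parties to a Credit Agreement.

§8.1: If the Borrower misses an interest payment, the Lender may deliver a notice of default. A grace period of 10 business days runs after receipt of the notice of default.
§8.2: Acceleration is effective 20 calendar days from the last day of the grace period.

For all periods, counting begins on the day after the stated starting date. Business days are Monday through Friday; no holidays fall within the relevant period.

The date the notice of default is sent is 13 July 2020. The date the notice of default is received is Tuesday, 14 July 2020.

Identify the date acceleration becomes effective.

17 August 2020

The last day of the grace period: 10 business days after Tuesday, 14 July 2020, skipping weekends — Jul 15, Jul 16, Jul 17, Jul 20, Jul 21, Jul 22, Jul 23, Jul 24, Jul 27, Jul 28 — lands on Tuesday, 28 July 2020.
The date acceleration becomes effective: 20 calendar days after 28 July 2020 is 17 August 2020.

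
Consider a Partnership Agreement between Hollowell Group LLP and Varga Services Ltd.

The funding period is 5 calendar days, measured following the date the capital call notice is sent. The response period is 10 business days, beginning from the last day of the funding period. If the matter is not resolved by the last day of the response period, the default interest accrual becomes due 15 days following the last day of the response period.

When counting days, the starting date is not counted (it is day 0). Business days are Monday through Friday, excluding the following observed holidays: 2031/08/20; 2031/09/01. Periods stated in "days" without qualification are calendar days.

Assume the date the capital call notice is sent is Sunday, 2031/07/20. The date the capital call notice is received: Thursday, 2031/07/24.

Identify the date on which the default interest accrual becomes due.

2031/08/23

Adding 5 calendar days to 2031/07/20 gives 2031/07/25, which is the last day of the funding period.
The last day of the response period: 10 business days after Friday, 2031/07/25, skipping weekends — Jul 28, Jul 29, Jul 30, Jul 31, Aug 1, Aug 4, Aug 5, Aug 6, Aug 7, Aug 8 — lands on Friday, 2031/08/08.
Adding 15 calendar days to 2031/08/08 gives 2031/08/23, which is the date on which the default interest accrual becomes due.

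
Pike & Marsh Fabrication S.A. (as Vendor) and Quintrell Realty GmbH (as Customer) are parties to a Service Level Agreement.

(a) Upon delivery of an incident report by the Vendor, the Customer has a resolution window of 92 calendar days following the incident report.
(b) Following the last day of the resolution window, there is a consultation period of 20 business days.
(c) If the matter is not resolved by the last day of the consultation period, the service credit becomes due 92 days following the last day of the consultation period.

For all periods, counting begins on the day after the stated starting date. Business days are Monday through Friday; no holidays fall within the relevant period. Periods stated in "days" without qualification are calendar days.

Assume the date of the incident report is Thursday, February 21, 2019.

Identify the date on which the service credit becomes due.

Adding 92 calendar days to February 21, 2019 gives May 24, 2019, which is the last day of the resolution window.
From Friday, May 24, 2019, 20 business days (May 27, May 28, May 29, May 30, …, Jun 19, Jun 20, Jun 21, skipping weekends) brings us to Friday, June 21, 2019, which is the last day of the consultation period.
The date on which the service credit becomes due: June 21, 2019 + 92 days = September 21, 2019.

September 21, 2019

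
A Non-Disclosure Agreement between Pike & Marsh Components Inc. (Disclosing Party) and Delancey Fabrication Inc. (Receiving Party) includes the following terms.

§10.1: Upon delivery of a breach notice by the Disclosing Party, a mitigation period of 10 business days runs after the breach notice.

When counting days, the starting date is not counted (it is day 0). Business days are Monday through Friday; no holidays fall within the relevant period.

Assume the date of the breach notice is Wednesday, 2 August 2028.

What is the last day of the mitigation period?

16 August 2028

From Wednesday, 2 August 2028, 10 business days (Aug 3, Aug 4, Aug 7, Aug 8, Aug 9, Aug 10, Aug 11, Aug 14, Aug 15, Aug 16, skipping weekends) brings us to Wednesday, 16 August 2028, which is the last day of the mitigation period.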